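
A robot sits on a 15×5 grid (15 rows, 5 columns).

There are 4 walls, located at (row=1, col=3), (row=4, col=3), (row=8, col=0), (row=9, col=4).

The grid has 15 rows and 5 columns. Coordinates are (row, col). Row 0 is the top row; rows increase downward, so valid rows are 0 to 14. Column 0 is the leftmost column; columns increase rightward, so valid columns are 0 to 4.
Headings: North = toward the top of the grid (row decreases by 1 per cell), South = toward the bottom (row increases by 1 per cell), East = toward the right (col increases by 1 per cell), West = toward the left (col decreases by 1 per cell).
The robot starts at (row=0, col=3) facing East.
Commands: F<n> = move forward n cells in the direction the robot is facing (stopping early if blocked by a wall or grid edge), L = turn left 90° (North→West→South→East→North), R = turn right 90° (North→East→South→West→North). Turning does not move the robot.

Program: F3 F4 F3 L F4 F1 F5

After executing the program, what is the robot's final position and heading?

Start: (row=0, col=3), facing East
  F3: move forward 1/3 (blocked), now at (row=0, col=4)
  F4: move forward 0/4 (blocked), now at (row=0, col=4)
  F3: move forward 0/3 (blocked), now at (row=0, col=4)
  L: turn left, now facing North
  F4: move forward 0/4 (blocked), now at (row=0, col=4)
  F1: move forward 0/1 (blocked), now at (row=0, col=4)
  F5: move forward 0/5 (blocked), now at (row=0, col=4)
Final: (row=0, col=4), facing North

Answer: Final position: (row=0, col=4), facing North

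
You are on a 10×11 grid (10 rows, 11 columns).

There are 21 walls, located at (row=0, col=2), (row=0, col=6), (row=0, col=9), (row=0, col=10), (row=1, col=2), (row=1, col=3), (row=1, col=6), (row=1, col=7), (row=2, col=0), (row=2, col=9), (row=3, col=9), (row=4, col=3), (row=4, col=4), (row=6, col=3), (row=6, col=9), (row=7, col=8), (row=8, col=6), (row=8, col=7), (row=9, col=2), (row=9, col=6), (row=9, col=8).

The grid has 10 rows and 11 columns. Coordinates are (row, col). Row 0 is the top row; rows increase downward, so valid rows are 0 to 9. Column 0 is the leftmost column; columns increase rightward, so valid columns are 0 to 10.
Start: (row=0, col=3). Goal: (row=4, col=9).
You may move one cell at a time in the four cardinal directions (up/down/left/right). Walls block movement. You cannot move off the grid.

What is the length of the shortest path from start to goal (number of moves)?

Answer: Shortest path length: 10

Derivation:
BFS from (row=0, col=3) until reaching (row=4, col=9):
  Distance 0: (row=0, col=3)
  Distance 1: (row=0, col=4)
  Distance 2: (row=0, col=5), (row=1, col=4)
  Distance 3: (row=1, col=5), (row=2, col=4)
  Distance 4: (row=2, col=3), (row=2, col=5), (row=3, col=4)
  Distance 5: (row=2, col=2), (row=2, col=6), (row=3, col=3), (row=3, col=5)
  Distance 6: (row=2, col=1), (row=2, col=7), (row=3, col=2), (row=3, col=6), (row=4, col=5)
  Distance 7: (row=1, col=1), (row=2, col=8), (row=3, col=1), (row=3, col=7), (row=4, col=2), (row=4, col=6), (row=5, col=5)
  Distance 8: (row=0, col=1), (row=1, col=0), (row=1, col=8), (row=3, col=0), (row=3, col=8), (row=4, col=1), (row=4, col=7), (row=5, col=2), (row=5, col=4), (row=5, col=6), (row=6, col=5)
  Distance 9: (row=0, col=0), (row=0, col=8), (row=1, col=9), (row=4, col=0), (row=4, col=8), (row=5, col=1), (row=5, col=3), (row=5, col=7), (row=6, col=2), (row=6, col=4), (row=6, col=6), (row=7, col=5)
  Distance 10: (row=0, col=7), (row=1, col=10), (row=4, col=9), (row=5, col=0), (row=5, col=8), (row=6, col=1), (row=6, col=7), (row=7, col=2), (row=7, col=4), (row=7, col=6), (row=8, col=5)  <- goal reached here
One shortest path (10 moves): (row=0, col=3) -> (row=0, col=4) -> (row=0, col=5) -> (row=1, col=5) -> (row=2, col=5) -> (row=2, col=6) -> (row=2, col=7) -> (row=2, col=8) -> (row=3, col=8) -> (row=4, col=8) -> (row=4, col=9)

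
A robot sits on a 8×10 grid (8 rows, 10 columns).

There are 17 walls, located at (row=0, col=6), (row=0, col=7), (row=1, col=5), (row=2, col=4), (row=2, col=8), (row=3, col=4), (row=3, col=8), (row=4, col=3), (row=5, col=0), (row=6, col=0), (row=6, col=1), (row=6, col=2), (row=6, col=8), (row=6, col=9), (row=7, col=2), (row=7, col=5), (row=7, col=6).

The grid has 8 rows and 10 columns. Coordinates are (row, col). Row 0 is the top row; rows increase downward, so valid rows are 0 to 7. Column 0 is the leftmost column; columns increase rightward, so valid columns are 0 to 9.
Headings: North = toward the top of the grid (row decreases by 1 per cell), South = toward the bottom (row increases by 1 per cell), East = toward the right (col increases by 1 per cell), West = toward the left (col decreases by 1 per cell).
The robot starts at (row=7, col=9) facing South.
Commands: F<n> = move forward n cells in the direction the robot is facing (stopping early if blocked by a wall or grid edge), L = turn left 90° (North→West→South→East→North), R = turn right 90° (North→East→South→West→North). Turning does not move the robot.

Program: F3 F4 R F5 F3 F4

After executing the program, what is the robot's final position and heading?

Answer: Final position: (row=7, col=7), facing West

Derivation:
Start: (row=7, col=9), facing South
  F3: move forward 0/3 (blocked), now at (row=7, col=9)
  F4: move forward 0/4 (blocked), now at (row=7, col=9)
  R: turn right, now facing West
  F5: move forward 2/5 (blocked), now at (row=7, col=7)
  F3: move forward 0/3 (blocked), now at (row=7, col=7)
  F4: move forward 0/4 (blocked), now at (row=7, col=7)
Final: (row=7, col=7), facing West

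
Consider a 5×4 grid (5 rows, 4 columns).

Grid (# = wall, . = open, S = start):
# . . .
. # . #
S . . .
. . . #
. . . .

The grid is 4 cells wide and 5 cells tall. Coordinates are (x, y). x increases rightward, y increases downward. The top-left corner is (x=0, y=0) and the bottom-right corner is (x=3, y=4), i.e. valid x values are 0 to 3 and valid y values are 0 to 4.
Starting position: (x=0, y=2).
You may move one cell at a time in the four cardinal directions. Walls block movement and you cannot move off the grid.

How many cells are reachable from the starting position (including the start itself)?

BFS flood-fill from (x=0, y=2):
  Distance 0: (x=0, y=2)
  Distance 1: (x=0, y=1), (x=1, y=2), (x=0, y=3)
  Distance 2: (x=2, y=2), (x=1, y=3), (x=0, y=4)
  Distance 3: (x=2, y=1), (x=3, y=2), (x=2, y=3), (x=1, y=4)
  Distance 4: (x=2, y=0), (x=2, y=4)
  Distance 5: (x=1, y=0), (x=3, y=0), (x=3, y=4)
Total reachable: 16 (grid has 16 open cells total)

Answer: Reachable cells: 16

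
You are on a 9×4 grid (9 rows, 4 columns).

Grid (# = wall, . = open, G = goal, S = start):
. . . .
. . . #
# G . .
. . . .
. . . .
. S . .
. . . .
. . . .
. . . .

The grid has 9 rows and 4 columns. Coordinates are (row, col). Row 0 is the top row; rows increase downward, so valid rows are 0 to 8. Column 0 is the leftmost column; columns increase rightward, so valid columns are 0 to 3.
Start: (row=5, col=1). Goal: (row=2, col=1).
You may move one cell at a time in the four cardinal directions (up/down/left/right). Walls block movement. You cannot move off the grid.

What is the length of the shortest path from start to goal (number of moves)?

BFS from (row=5, col=1) until reaching (row=2, col=1):
  Distance 0: (row=5, col=1)
  Distance 1: (row=4, col=1), (row=5, col=0), (row=5, col=2), (row=6, col=1)
  Distance 2: (row=3, col=1), (row=4, col=0), (row=4, col=2), (row=5, col=3), (row=6, col=0), (row=6, col=2), (row=7, col=1)
  Distance 3: (row=2, col=1), (row=3, col=0), (row=3, col=2), (row=4, col=3), (row=6, col=3), (row=7, col=0), (row=7, col=2), (row=8, col=1)  <- goal reached here
One shortest path (3 moves): (row=5, col=1) -> (row=4, col=1) -> (row=3, col=1) -> (row=2, col=1)

Answer: Shortest path length: 3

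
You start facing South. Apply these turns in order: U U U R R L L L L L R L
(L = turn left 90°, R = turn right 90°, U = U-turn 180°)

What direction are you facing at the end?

Answer: Final heading: East

Derivation:
Start: South
  U (U-turn (180°)) -> North
  U (U-turn (180°)) -> South
  U (U-turn (180°)) -> North
  R (right (90° clockwise)) -> East
  R (right (90° clockwise)) -> South
  L (left (90° counter-clockwise)) -> East
  L (left (90° counter-clockwise)) -> North
  L (left (90° counter-clockwise)) -> West
  L (left (90° counter-clockwise)) -> South
  L (left (90° counter-clockwise)) -> East
  R (right (90° clockwise)) -> South
  L (left (90° counter-clockwise)) -> East
Final: East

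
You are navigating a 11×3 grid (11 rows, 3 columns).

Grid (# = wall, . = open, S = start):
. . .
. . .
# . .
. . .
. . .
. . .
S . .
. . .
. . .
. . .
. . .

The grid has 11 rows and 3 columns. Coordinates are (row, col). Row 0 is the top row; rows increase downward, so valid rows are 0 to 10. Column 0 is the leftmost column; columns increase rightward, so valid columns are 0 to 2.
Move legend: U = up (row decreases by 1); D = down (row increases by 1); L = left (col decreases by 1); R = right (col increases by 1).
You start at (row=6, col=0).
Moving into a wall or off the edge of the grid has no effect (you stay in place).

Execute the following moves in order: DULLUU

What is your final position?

Answer: Final position: (row=4, col=0)

Derivation:
Start: (row=6, col=0)
  D (down): (row=6, col=0) -> (row=7, col=0)
  U (up): (row=7, col=0) -> (row=6, col=0)
  L (left): blocked, stay at (row=6, col=0)
  L (left): blocked, stay at (row=6, col=0)
  U (up): (row=6, col=0) -> (row=5, col=0)
  U (up): (row=5, col=0) -> (row=4, col=0)
Final: (row=4, col=0)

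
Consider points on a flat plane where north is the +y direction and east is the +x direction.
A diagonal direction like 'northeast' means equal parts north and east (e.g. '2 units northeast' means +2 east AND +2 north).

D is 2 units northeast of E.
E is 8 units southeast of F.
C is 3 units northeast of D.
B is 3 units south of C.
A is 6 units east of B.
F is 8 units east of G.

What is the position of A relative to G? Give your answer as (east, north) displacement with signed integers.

Answer: A is at (east=27, north=-6) relative to G.

Derivation:
Place G at the origin (east=0, north=0).
  F is 8 units east of G: delta (east=+8, north=+0); F at (east=8, north=0).
  E is 8 units southeast of F: delta (east=+8, north=-8); E at (east=16, north=-8).
  D is 2 units northeast of E: delta (east=+2, north=+2); D at (east=18, north=-6).
  C is 3 units northeast of D: delta (east=+3, north=+3); C at (east=21, north=-3).
  B is 3 units south of C: delta (east=+0, north=-3); B at (east=21, north=-6).
  A is 6 units east of B: delta (east=+6, north=+0); A at (east=27, north=-6).
Therefore A relative to G: (east=27, north=-6).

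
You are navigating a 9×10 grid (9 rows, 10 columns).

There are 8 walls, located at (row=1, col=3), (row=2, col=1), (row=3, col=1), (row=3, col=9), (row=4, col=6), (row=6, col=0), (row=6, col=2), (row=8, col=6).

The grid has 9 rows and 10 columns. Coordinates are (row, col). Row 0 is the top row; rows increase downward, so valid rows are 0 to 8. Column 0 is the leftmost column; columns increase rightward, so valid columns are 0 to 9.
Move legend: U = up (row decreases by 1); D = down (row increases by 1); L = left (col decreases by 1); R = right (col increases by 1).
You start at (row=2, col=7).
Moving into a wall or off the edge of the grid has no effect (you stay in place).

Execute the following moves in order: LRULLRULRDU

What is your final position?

Answer: Final position: (row=0, col=6)

Derivation:
Start: (row=2, col=7)
  L (left): (row=2, col=7) -> (row=2, col=6)
  R (right): (row=2, col=6) -> (row=2, col=7)
  U (up): (row=2, col=7) -> (row=1, col=7)
  L (left): (row=1, col=7) -> (row=1, col=6)
  L (left): (row=1, col=6) -> (row=1, col=5)
  R (right): (row=1, col=5) -> (row=1, col=6)
  U (up): (row=1, col=6) -> (row=0, col=6)
  L (left): (row=0, col=6) -> (row=0, col=5)
  R (right): (row=0, col=5) -> (row=0, col=6)
  D (down): (row=0, col=6) -> (row=1, col=6)
  U (up): (row=1, col=6) -> (row=0, col=6)
Final: (row=0, col=6)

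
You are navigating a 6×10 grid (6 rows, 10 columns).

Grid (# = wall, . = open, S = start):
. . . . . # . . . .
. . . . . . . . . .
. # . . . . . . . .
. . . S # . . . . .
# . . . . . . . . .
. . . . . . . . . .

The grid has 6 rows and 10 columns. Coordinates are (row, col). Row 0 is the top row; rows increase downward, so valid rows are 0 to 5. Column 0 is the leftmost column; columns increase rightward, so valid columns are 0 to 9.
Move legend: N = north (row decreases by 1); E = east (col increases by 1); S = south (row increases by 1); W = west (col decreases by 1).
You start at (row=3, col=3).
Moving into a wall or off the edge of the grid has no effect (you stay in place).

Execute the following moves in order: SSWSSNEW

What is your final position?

Answer: Final position: (row=4, col=2)

Derivation:
Start: (row=3, col=3)
  S (south): (row=3, col=3) -> (row=4, col=3)
  S (south): (row=4, col=3) -> (row=5, col=3)
  W (west): (row=5, col=3) -> (row=5, col=2)
  S (south): blocked, stay at (row=5, col=2)
  S (south): blocked, stay at (row=5, col=2)
  N (north): (row=5, col=2) -> (row=4, col=2)
  E (east): (row=4, col=2) -> (row=4, col=3)
  W (west): (row=4, col=3) -> (row=4, col=2)
Final: (row=4, col=2)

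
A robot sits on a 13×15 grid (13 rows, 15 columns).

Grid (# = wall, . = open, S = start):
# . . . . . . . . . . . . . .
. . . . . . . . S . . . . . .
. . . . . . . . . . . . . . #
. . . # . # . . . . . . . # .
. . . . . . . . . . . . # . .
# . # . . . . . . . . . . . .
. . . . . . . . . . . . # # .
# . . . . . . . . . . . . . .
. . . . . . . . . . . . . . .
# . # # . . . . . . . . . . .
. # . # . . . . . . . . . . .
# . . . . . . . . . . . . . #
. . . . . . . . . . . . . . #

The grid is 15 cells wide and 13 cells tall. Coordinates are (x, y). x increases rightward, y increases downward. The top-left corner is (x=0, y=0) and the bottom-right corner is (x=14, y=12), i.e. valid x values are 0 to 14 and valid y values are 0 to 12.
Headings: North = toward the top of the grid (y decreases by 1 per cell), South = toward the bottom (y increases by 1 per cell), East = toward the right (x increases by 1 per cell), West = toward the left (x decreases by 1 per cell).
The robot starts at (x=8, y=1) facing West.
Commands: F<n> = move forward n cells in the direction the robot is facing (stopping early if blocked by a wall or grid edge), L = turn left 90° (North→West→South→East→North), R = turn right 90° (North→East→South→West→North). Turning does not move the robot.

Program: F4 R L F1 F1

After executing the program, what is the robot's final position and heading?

Answer: Final position: (x=2, y=1), facing West

Derivation:
Start: (x=8, y=1), facing West
  F4: move forward 4, now at (x=4, y=1)
  R: turn right, now facing North
  L: turn left, now facing West
  F1: move forward 1, now at (x=3, y=1)
  F1: move forward 1, now at (x=2, y=1)
Final: (x=2, y=1), facing West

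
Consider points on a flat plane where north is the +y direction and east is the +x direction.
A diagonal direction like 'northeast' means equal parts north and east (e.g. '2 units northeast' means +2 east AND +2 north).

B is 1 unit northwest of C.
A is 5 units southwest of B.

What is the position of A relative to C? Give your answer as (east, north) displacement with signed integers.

Answer: A is at (east=-6, north=-4) relative to C.

Derivation:
Place C at the origin (east=0, north=0).
  B is 1 unit northwest of C: delta (east=-1, north=+1); B at (east=-1, north=1).
  A is 5 units southwest of B: delta (east=-5, north=-5); A at (east=-6, north=-4).
Therefore A relative to C: (east=-6, north=-4).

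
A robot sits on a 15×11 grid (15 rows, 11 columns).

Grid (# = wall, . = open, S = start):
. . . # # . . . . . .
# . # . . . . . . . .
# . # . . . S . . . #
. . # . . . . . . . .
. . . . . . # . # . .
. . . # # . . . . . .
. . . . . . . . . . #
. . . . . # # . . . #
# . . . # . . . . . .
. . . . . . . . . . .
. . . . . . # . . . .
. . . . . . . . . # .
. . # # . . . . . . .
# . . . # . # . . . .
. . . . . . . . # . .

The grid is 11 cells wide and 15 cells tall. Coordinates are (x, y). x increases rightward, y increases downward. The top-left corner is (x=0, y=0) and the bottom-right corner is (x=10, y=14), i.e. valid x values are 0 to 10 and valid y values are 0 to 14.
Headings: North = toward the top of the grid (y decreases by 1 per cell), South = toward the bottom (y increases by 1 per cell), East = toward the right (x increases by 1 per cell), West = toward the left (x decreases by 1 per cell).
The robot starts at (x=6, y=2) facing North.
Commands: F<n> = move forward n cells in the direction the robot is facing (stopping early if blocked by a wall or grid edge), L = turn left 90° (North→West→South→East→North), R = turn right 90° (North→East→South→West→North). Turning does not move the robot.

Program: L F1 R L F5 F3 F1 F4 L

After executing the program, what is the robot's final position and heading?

Start: (x=6, y=2), facing North
  L: turn left, now facing West
  F1: move forward 1, now at (x=5, y=2)
  R: turn right, now facing North
  L: turn left, now facing West
  F5: move forward 2/5 (blocked), now at (x=3, y=2)
  F3: move forward 0/3 (blocked), now at (x=3, y=2)
  F1: move forward 0/1 (blocked), now at (x=3, y=2)
  F4: move forward 0/4 (blocked), now at (x=3, y=2)
  L: turn left, now facing South
Final: (x=3, y=2), facing South

Answer: Final position: (x=3, y=2), facing South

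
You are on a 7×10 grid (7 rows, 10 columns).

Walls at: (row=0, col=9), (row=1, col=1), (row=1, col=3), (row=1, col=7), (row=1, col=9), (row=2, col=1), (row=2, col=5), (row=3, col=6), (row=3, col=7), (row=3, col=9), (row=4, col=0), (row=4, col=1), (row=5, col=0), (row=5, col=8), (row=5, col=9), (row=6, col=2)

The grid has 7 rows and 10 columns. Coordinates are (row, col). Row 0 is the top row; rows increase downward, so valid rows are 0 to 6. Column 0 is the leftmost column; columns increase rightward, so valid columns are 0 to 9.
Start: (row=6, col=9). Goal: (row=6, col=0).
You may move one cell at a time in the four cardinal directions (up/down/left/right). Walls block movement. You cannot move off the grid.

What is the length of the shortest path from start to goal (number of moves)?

Answer: Shortest path length: 11

Derivation:
BFS from (row=6, col=9) until reaching (row=6, col=0):
  Distance 0: (row=6, col=9)
  Distance 1: (row=6, col=8)
  Distance 2: (row=6, col=7)
  Distance 3: (row=5, col=7), (row=6, col=6)
  Distance 4: (row=4, col=7), (row=5, col=6), (row=6, col=5)
  Distance 5: (row=4, col=6), (row=4, col=8), (row=5, col=5), (row=6, col=4)
  Distance 6: (row=3, col=8), (row=4, col=5), (row=4, col=9), (row=5, col=4), (row=6, col=3)
  Distance 7: (row=2, col=8), (row=3, col=5), (row=4, col=4), (row=5, col=3)
  Distance 8: (row=1, col=8), (row=2, col=7), (row=2, col=9), (row=3, col=4), (row=4, col=3), (row=5, col=2)
  Distance 9: (row=0, col=8), (row=2, col=4), (row=2, col=6), (row=3, col=3), (row=4, col=2), (row=5, col=1)
  Distance 10: (row=0, col=7), (row=1, col=4), (row=1, col=6), (row=2, col=3), (row=3, col=2), (row=6, col=1)
  Distance 11: (row=0, col=4), (row=0, col=6), (row=1, col=5), (row=2, col=2), (row=3, col=1), (row=6, col=0)  <- goal reached here
One shortest path (11 moves): (row=6, col=9) -> (row=6, col=8) -> (row=6, col=7) -> (row=6, col=6) -> (row=6, col=5) -> (row=6, col=4) -> (row=6, col=3) -> (row=5, col=3) -> (row=5, col=2) -> (row=5, col=1) -> (row=6, col=1) -> (row=6, col=0)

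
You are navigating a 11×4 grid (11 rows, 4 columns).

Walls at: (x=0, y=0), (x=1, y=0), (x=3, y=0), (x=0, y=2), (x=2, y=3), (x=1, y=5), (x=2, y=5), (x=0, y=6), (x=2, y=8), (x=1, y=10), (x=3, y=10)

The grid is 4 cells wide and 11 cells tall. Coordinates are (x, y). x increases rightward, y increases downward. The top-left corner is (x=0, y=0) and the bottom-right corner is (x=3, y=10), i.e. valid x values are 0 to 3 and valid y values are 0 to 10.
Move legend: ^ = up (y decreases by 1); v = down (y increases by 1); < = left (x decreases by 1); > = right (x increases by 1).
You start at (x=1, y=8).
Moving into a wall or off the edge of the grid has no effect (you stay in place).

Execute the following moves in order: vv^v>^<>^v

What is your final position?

Start: (x=1, y=8)
  v (down): (x=1, y=8) -> (x=1, y=9)
  v (down): blocked, stay at (x=1, y=9)
  ^ (up): (x=1, y=9) -> (x=1, y=8)
  v (down): (x=1, y=8) -> (x=1, y=9)
  > (right): (x=1, y=9) -> (x=2, y=9)
  ^ (up): blocked, stay at (x=2, y=9)
  < (left): (x=2, y=9) -> (x=1, y=9)
  > (right): (x=1, y=9) -> (x=2, y=9)
  ^ (up): blocked, stay at (x=2, y=9)
  v (down): (x=2, y=9) -> (x=2, y=10)
Final: (x=2, y=10)

Answer: Final position: (x=2, y=10)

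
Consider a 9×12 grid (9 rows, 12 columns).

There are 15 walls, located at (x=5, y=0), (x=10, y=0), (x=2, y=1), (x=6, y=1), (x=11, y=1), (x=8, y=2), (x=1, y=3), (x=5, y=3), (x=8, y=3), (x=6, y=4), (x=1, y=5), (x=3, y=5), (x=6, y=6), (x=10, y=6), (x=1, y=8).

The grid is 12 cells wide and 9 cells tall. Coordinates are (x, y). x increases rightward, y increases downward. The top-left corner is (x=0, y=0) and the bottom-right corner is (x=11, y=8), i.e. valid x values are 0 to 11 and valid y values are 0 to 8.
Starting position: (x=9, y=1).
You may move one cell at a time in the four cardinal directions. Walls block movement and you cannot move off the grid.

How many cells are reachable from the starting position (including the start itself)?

BFS flood-fill from (x=9, y=1):
  Distance 0: (x=9, y=1)
  Distance 1: (x=9, y=0), (x=8, y=1), (x=10, y=1), (x=9, y=2)
  Distance 2: (x=8, y=0), (x=7, y=1), (x=10, y=2), (x=9, y=3)
  Distance 3: (x=7, y=0), (x=7, y=2), (x=11, y=2), (x=10, y=3), (x=9, y=4)
  Distance 4: (x=6, y=0), (x=6, y=2), (x=7, y=3), (x=11, y=3), (x=8, y=4), (x=10, y=4), (x=9, y=5)
  Distance 5: (x=5, y=2), (x=6, y=3), (x=7, y=4), (x=11, y=4), (x=8, y=5), (x=10, y=5), (x=9, y=6)
  Distance 6: (x=5, y=1), (x=4, y=2), (x=7, y=5), (x=11, y=5), (x=8, y=6), (x=9, y=7)
  Distance 7: (x=4, y=1), (x=3, y=2), (x=4, y=3), (x=6, y=5), (x=7, y=6), (x=11, y=6), (x=8, y=7), (x=10, y=7), (x=9, y=8)
  Distance 8: (x=4, y=0), (x=3, y=1), (x=2, y=2), (x=3, y=3), (x=4, y=4), (x=5, y=5), (x=7, y=7), (x=11, y=7), (x=8, y=8), (x=10, y=8)
  Distance 9: (x=3, y=0), (x=1, y=2), (x=2, y=3), (x=3, y=4), (x=5, y=4), (x=4, y=5), (x=5, y=6), (x=6, y=7), (x=7, y=8), (x=11, y=8)
  Distance 10: (x=2, y=0), (x=1, y=1), (x=0, y=2), (x=2, y=4), (x=4, y=6), (x=5, y=7), (x=6, y=8)
  Distance 11: (x=1, y=0), (x=0, y=1), (x=0, y=3), (x=1, y=4), (x=2, y=5), (x=3, y=6), (x=4, y=7), (x=5, y=8)
  Distance 12: (x=0, y=0), (x=0, y=4), (x=2, y=6), (x=3, y=7), (x=4, y=8)
  Distance 13: (x=0, y=5), (x=1, y=6), (x=2, y=7), (x=3, y=8)
  Distance 14: (x=0, y=6), (x=1, y=7), (x=2, y=8)
  Distance 15: (x=0, y=7)
  Distance 16: (x=0, y=8)
Total reachable: 92 (grid has 93 open cells total)

Answer: Reachable cells: 92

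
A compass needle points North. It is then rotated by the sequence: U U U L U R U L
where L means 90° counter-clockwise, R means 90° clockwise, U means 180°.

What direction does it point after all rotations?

Answer: Final heading: East

Derivation:
Start: North
  U (U-turn (180°)) -> South
  U (U-turn (180°)) -> North
  U (U-turn (180°)) -> South
  L (left (90° counter-clockwise)) -> East
  U (U-turn (180°)) -> West
  R (right (90° clockwise)) -> North
  U (U-turn (180°)) -> South
  L (left (90° counter-clockwise)) -> East
Final: East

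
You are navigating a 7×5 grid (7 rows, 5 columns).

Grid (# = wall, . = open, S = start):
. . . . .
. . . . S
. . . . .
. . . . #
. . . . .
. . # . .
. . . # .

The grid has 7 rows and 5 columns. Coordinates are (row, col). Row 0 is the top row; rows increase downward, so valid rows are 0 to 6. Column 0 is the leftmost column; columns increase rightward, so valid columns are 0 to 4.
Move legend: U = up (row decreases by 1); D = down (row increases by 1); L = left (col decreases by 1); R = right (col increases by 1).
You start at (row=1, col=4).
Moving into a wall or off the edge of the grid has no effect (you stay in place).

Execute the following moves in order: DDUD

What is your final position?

Answer: Final position: (row=2, col=4)

Derivation:
Start: (row=1, col=4)
  D (down): (row=1, col=4) -> (row=2, col=4)
  D (down): blocked, stay at (row=2, col=4)
  U (up): (row=2, col=4) -> (row=1, col=4)
  D (down): (row=1, col=4) -> (row=2, col=4)
Final: (row=2, col=4)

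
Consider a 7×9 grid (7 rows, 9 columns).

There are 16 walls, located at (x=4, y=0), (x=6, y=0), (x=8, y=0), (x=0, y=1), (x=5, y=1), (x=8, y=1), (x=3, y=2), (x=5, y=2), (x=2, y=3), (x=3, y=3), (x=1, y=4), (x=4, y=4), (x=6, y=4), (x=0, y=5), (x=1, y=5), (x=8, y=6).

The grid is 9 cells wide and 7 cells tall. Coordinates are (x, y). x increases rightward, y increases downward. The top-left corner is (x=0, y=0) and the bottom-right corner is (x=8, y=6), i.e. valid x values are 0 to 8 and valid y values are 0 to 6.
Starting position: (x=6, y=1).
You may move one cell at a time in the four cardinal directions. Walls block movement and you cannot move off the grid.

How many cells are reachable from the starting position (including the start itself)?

Answer: Reachable cells: 46

Derivation:
BFS flood-fill from (x=6, y=1):
  Distance 0: (x=6, y=1)
  Distance 1: (x=7, y=1), (x=6, y=2)
  Distance 2: (x=7, y=0), (x=7, y=2), (x=6, y=3)
  Distance 3: (x=8, y=2), (x=5, y=3), (x=7, y=3)
  Distance 4: (x=4, y=3), (x=8, y=3), (x=5, y=4), (x=7, y=4)
  Distance 5: (x=4, y=2), (x=8, y=4), (x=5, y=5), (x=7, y=5)
  Distance 6: (x=4, y=1), (x=4, y=5), (x=6, y=5), (x=8, y=5), (x=5, y=6), (x=7, y=6)
  Distance 7: (x=3, y=1), (x=3, y=5), (x=4, y=6), (x=6, y=6)
  Distance 8: (x=3, y=0), (x=2, y=1), (x=3, y=4), (x=2, y=5), (x=3, y=6)
  Distance 9: (x=2, y=0), (x=1, y=1), (x=2, y=2), (x=2, y=4), (x=2, y=6)
  Distance 10: (x=1, y=0), (x=1, y=2), (x=1, y=6)
  Distance 11: (x=0, y=0), (x=0, y=2), (x=1, y=3), (x=0, y=6)
  Distance 12: (x=0, y=3)
  Distance 13: (x=0, y=4)
Total reachable: 46 (grid has 47 open cells total)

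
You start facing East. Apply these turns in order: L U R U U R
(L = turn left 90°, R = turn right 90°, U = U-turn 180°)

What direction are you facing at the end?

Start: East
  L (left (90° counter-clockwise)) -> North
  U (U-turn (180°)) -> South
  R (right (90° clockwise)) -> West
  U (U-turn (180°)) -> East
  U (U-turn (180°)) -> West
  R (right (90° clockwise)) -> North
Final: North

Answer: Final heading: North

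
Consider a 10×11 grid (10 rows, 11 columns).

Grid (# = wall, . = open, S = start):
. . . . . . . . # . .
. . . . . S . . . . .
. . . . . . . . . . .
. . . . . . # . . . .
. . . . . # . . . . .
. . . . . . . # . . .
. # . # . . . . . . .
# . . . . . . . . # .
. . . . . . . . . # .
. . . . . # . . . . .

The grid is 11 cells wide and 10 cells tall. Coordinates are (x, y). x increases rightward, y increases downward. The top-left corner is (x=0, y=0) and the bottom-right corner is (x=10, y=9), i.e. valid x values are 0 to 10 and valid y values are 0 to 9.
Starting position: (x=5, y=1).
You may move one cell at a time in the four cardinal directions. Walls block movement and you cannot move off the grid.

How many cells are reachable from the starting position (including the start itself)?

BFS flood-fill from (x=5, y=1):
  Distance 0: (x=5, y=1)
  Distance 1: (x=5, y=0), (x=4, y=1), (x=6, y=1), (x=5, y=2)
  Distance 2: (x=4, y=0), (x=6, y=0), (x=3, y=1), (x=7, y=1), (x=4, y=2), (x=6, y=2), (x=5, y=3)
  Distance 3: (x=3, y=0), (x=7, y=0), (x=2, y=1), (x=8, y=1), (x=3, y=2), (x=7, y=2), (x=4, y=3)
  Distance 4: (x=2, y=0), (x=1, y=1), (x=9, y=1), (x=2, y=2), (x=8, y=2), (x=3, y=3), (x=7, y=3), (x=4, y=4)
  Distance 5: (x=1, y=0), (x=9, y=0), (x=0, y=1), (x=10, y=1), (x=1, y=2), (x=9, y=2), (x=2, y=3), (x=8, y=3), (x=3, y=4), (x=7, y=4), (x=4, y=5)
  Distance 6: (x=0, y=0), (x=10, y=0), (x=0, y=2), (x=10, y=2), (x=1, y=3), (x=9, y=3), (x=2, y=4), (x=6, y=4), (x=8, y=4), (x=3, y=5), (x=5, y=5), (x=4, y=6)
  Distance 7: (x=0, y=3), (x=10, y=3), (x=1, y=4), (x=9, y=4), (x=2, y=5), (x=6, y=5), (x=8, y=5), (x=5, y=6), (x=4, y=7)
  Distance 8: (x=0, y=4), (x=10, y=4), (x=1, y=5), (x=9, y=5), (x=2, y=6), (x=6, y=6), (x=8, y=6), (x=3, y=7), (x=5, y=7), (x=4, y=8)
  Distance 9: (x=0, y=5), (x=10, y=5), (x=7, y=6), (x=9, y=6), (x=2, y=7), (x=6, y=7), (x=8, y=7), (x=3, y=8), (x=5, y=8), (x=4, y=9)
  Distance 10: (x=0, y=6), (x=10, y=6), (x=1, y=7), (x=7, y=7), (x=2, y=8), (x=6, y=8), (x=8, y=8), (x=3, y=9)
  Distance 11: (x=10, y=7), (x=1, y=8), (x=7, y=8), (x=2, y=9), (x=6, y=9), (x=8, y=9)
  Distance 12: (x=0, y=8), (x=10, y=8), (x=1, y=9), (x=7, y=9), (x=9, y=9)
  Distance 13: (x=0, y=9), (x=10, y=9)
Total reachable: 100 (grid has 100 open cells total)

Answer: Reachable cells: 100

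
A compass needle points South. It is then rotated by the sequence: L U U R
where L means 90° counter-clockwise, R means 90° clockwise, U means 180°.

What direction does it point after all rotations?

Answer: Final heading: South

Derivation:
Start: South
  L (left (90° counter-clockwise)) -> East
  U (U-turn (180°)) -> West
  U (U-turn (180°)) -> East
  R (right (90° clockwise)) -> South
Final: South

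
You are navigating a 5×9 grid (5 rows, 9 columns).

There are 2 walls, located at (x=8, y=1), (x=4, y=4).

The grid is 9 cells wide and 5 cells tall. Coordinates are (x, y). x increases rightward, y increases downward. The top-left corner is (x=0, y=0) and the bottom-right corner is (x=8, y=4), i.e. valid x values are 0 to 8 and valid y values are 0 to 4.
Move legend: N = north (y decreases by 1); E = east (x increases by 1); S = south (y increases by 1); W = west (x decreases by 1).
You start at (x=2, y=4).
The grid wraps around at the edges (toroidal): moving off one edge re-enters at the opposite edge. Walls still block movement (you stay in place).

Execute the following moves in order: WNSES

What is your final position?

Start: (x=2, y=4)
  W (west): (x=2, y=4) -> (x=1, y=4)
  N (north): (x=1, y=4) -> (x=1, y=3)
  S (south): (x=1, y=3) -> (x=1, y=4)
  E (east): (x=1, y=4) -> (x=2, y=4)
  S (south): (x=2, y=4) -> (x=2, y=0)
Final: (x=2, y=0)

Answer: Final position: (x=2, y=0)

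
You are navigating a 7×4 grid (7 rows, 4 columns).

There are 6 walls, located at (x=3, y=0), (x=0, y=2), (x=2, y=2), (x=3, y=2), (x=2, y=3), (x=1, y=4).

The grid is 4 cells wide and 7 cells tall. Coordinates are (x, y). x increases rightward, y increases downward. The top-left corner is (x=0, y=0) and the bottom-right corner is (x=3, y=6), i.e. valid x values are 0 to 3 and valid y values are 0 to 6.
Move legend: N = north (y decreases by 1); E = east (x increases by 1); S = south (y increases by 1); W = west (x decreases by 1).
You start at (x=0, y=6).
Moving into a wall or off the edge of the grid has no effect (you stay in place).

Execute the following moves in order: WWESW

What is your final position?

Start: (x=0, y=6)
  W (west): blocked, stay at (x=0, y=6)
  W (west): blocked, stay at (x=0, y=6)
  E (east): (x=0, y=6) -> (x=1, y=6)
  S (south): blocked, stay at (x=1, y=6)
  W (west): (x=1, y=6) -> (x=0, y=6)
Final: (x=0, y=6)

Answer: Final position: (x=0, y=6)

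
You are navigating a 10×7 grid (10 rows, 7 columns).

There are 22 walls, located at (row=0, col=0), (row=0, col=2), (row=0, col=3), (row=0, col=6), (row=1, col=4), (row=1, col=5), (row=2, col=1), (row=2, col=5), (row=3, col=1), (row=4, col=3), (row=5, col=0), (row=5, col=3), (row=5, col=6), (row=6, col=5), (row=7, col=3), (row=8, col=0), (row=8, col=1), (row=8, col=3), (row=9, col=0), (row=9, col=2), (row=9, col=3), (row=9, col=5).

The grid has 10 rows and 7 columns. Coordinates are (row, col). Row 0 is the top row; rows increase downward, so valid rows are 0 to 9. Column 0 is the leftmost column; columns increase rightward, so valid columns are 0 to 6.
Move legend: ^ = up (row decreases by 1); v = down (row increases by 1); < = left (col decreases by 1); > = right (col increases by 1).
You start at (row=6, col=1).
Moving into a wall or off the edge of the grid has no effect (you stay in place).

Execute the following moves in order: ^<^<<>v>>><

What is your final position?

Start: (row=6, col=1)
  ^ (up): (row=6, col=1) -> (row=5, col=1)
  < (left): blocked, stay at (row=5, col=1)
  ^ (up): (row=5, col=1) -> (row=4, col=1)
  < (left): (row=4, col=1) -> (row=4, col=0)
  < (left): blocked, stay at (row=4, col=0)
  > (right): (row=4, col=0) -> (row=4, col=1)
  v (down): (row=4, col=1) -> (row=5, col=1)
  > (right): (row=5, col=1) -> (row=5, col=2)
  > (right): blocked, stay at (row=5, col=2)
  > (right): blocked, stay at (row=5, col=2)
  < (left): (row=5, col=2) -> (row=5, col=1)
Final: (row=5, col=1)

Answer: Final position: (row=5, col=1)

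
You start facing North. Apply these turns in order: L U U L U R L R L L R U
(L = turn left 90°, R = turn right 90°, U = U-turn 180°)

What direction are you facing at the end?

Answer: Final heading: South

Derivation:
Start: North
  L (left (90° counter-clockwise)) -> West
  U (U-turn (180°)) -> East
  U (U-turn (180°)) -> West
  L (left (90° counter-clockwise)) -> South
  U (U-turn (180°)) -> North
  R (right (90° clockwise)) -> East
  L (left (90° counter-clockwise)) -> North
  R (right (90° clockwise)) -> East
  L (left (90° counter-clockwise)) -> North
  L (left (90° counter-clockwise)) -> West
  R (right (90° clockwise)) -> North
  U (U-turn (180°)) -> South
Final: South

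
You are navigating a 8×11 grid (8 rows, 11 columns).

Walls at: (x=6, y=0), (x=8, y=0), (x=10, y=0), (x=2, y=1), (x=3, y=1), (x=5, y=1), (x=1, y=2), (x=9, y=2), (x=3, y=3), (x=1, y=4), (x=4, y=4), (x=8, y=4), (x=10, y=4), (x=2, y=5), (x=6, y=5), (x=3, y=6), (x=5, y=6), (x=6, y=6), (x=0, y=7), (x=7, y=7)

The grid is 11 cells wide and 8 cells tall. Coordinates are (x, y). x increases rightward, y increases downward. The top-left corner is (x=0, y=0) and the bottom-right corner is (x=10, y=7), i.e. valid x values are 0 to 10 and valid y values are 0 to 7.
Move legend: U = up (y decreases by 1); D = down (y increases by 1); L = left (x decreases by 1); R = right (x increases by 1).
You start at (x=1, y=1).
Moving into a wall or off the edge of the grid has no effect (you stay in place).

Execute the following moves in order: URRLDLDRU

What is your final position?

Start: (x=1, y=1)
  U (up): (x=1, y=1) -> (x=1, y=0)
  R (right): (x=1, y=0) -> (x=2, y=0)
  R (right): (x=2, y=0) -> (x=3, y=0)
  L (left): (x=3, y=0) -> (x=2, y=0)
  D (down): blocked, stay at (x=2, y=0)
  L (left): (x=2, y=0) -> (x=1, y=0)
  D (down): (x=1, y=0) -> (x=1, y=1)
  R (right): blocked, stay at (x=1, y=1)
  U (up): (x=1, y=1) -> (x=1, y=0)
Final: (x=1, y=0)

Answer: Final position: (x=1, y=0)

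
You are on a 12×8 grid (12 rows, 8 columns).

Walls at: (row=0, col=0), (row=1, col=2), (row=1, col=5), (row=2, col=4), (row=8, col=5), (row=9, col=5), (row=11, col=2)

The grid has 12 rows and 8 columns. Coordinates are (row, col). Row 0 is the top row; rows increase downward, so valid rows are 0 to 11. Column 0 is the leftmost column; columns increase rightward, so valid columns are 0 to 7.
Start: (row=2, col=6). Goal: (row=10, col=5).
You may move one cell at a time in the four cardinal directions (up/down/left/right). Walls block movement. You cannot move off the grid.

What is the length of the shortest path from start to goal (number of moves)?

Answer: Shortest path length: 9

Derivation:
BFS from (row=2, col=6) until reaching (row=10, col=5):
  Distance 0: (row=2, col=6)
  Distance 1: (row=1, col=6), (row=2, col=5), (row=2, col=7), (row=3, col=6)
  Distance 2: (row=0, col=6), (row=1, col=7), (row=3, col=5), (row=3, col=7), (row=4, col=6)
  Distance 3: (row=0, col=5), (row=0, col=7), (row=3, col=4), (row=4, col=5), (row=4, col=7), (row=5, col=6)
  Distance 4: (row=0, col=4), (row=3, col=3), (row=4, col=4), (row=5, col=5), (row=5, col=7), (row=6, col=6)
  Distance 5: (row=0, col=3), (row=1, col=4), (row=2, col=3), (row=3, col=2), (row=4, col=3), (row=5, col=4), (row=6, col=5), (row=6, col=7), (row=7, col=6)
  Distance 6: (row=0, col=2), (row=1, col=3), (row=2, col=2), (row=3, col=1), (row=4, col=2), (row=5, col=3), (row=6, col=4), (row=7, col=5), (row=7, col=7), (row=8, col=6)
  Distance 7: (row=0, col=1), (row=2, col=1), (row=3, col=0), (row=4, col=1), (row=5, col=2), (row=6, col=3), (row=7, col=4), (row=8, col=7), (row=9, col=6)
  Distance 8: (row=1, col=1), (row=2, col=0), (row=4, col=0), (row=5, col=1), (row=6, col=2), (row=7, col=3), (row=8, col=4), (row=9, col=7), (row=10, col=6)
  Distance 9: (row=1, col=0), (row=5, col=0), (row=6, col=1), (row=7, col=2), (row=8, col=3), (row=9, col=4), (row=10, col=5), (row=10, col=7), (row=11, col=6)  <- goal reached here
One shortest path (9 moves): (row=2, col=6) -> (row=3, col=6) -> (row=4, col=6) -> (row=5, col=6) -> (row=6, col=6) -> (row=7, col=6) -> (row=8, col=6) -> (row=9, col=6) -> (row=10, col=6) -> (row=10, col=5)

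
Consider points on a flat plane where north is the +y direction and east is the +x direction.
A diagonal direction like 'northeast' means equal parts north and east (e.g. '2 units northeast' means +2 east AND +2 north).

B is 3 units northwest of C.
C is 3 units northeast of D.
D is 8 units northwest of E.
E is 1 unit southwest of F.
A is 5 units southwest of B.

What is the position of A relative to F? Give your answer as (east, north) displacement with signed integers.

Answer: A is at (east=-14, north=8) relative to F.

Derivation:
Place F at the origin (east=0, north=0).
  E is 1 unit southwest of F: delta (east=-1, north=-1); E at (east=-1, north=-1).
  D is 8 units northwest of E: delta (east=-8, north=+8); D at (east=-9, north=7).
  C is 3 units northeast of D: delta (east=+3, north=+3); C at (east=-6, north=10).
  B is 3 units northwest of C: delta (east=-3, north=+3); B at (east=-9, north=13).
  A is 5 units southwest of B: delta (east=-5, north=-5); A at (east=-14, north=8).
Therefore A relative to F: (east=-14, north=8).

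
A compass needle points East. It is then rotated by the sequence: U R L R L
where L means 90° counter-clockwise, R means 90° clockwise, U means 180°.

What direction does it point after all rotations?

Answer: Final heading: West

Derivation:
Start: East
  U (U-turn (180°)) -> West
  R (right (90° clockwise)) -> North
  L (left (90° counter-clockwise)) -> West
  R (right (90° clockwise)) -> North
  L (left (90° counter-clockwise)) -> West
Final: West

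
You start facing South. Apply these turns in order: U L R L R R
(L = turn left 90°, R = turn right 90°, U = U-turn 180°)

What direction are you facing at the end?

Start: South
  U (U-turn (180°)) -> North
  L (left (90° counter-clockwise)) -> West
  R (right (90° clockwise)) -> North
  L (left (90° counter-clockwise)) -> West
  R (right (90° clockwise)) -> North
  R (right (90° clockwise)) -> East
Final: East

Answer: Final heading: East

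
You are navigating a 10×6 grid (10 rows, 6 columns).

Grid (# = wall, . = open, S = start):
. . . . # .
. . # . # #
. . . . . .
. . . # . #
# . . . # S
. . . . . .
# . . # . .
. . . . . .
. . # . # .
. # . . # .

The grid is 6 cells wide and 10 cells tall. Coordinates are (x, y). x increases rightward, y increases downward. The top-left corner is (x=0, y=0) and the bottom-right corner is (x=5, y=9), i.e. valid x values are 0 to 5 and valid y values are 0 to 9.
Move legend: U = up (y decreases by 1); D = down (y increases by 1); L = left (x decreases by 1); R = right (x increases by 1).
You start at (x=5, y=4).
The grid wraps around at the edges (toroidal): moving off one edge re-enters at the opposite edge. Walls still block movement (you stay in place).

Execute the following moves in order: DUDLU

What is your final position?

Answer: Final position: (x=4, y=5)

Derivation:
Start: (x=5, y=4)
  D (down): (x=5, y=4) -> (x=5, y=5)
  U (up): (x=5, y=5) -> (x=5, y=4)
  D (down): (x=5, y=4) -> (x=5, y=5)
  L (left): (x=5, y=5) -> (x=4, y=5)
  U (up): blocked, stay at (x=4, y=5)
Final: (x=4, y=5)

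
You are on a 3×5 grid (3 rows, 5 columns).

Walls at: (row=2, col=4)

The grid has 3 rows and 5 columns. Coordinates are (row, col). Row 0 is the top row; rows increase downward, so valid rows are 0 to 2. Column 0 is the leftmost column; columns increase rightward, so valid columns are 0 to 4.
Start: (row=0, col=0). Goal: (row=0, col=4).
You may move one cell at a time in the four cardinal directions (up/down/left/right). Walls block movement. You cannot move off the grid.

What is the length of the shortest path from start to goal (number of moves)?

BFS from (row=0, col=0) until reaching (row=0, col=4):
  Distance 0: (row=0, col=0)
  Distance 1: (row=0, col=1), (row=1, col=0)
  Distance 2: (row=0, col=2), (row=1, col=1), (row=2, col=0)
  Distance 3: (row=0, col=3), (row=1, col=2), (row=2, col=1)
  Distance 4: (row=0, col=4), (row=1, col=3), (row=2, col=2)  <- goal reached here
One shortest path (4 moves): (row=0, col=0) -> (row=0, col=1) -> (row=0, col=2) -> (row=0, col=3) -> (row=0, col=4)

Answer: Shortest path length: 4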